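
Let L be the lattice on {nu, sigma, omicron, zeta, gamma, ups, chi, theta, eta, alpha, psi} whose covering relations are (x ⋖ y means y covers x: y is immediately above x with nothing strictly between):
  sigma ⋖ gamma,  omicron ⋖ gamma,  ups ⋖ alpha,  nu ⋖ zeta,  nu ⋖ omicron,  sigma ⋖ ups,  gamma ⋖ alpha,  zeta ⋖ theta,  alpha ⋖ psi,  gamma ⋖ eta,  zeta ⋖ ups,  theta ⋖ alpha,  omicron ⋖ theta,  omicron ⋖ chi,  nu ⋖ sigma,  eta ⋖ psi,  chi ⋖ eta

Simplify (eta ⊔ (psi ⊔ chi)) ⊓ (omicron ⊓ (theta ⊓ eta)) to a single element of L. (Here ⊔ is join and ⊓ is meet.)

psi ∨ chi = psi
eta ∨ psi = psi
theta ∧ eta = omicron
omicron ∧ omicron = omicron
psi ∧ omicron = omicron

omicron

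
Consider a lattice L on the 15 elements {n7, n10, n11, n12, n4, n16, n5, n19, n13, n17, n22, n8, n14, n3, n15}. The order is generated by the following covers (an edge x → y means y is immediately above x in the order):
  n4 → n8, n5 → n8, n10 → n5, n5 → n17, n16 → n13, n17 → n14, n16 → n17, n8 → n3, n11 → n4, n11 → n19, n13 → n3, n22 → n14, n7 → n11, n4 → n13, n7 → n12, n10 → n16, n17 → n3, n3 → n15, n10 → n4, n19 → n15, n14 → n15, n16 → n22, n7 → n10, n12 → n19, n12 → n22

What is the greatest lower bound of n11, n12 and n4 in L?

n7

Common lower bounds of {n11, n12, n4}: n7.
The greatest among these is n7.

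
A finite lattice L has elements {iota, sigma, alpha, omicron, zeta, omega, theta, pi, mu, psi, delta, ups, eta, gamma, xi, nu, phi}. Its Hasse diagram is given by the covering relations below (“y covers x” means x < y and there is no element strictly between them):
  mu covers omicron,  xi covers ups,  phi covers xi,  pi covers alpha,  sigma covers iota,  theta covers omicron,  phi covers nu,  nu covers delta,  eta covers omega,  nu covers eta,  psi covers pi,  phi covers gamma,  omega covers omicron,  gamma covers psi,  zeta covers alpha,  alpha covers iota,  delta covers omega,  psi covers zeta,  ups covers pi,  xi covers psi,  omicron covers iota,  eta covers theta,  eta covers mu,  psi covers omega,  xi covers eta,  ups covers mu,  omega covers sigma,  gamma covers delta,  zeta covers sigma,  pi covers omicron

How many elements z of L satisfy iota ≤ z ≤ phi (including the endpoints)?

17

The interval [iota, phi] = {alpha, delta, eta, gamma, iota, mu, nu, omega, omicron, phi, pi, psi, sigma, theta, ups, xi, zeta}, which has 17 elements.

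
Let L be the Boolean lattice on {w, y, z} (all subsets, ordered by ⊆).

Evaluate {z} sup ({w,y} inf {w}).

{w,y} ∧ {w} = {w}
{z} ∨ {w} = {w,z}

{w,z}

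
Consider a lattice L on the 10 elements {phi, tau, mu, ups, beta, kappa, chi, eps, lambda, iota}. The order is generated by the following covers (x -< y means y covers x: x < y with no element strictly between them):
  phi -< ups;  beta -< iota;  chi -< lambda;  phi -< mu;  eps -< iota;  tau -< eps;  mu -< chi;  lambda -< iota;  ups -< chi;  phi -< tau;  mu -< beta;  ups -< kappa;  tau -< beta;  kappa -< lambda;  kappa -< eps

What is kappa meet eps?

Common lower bounds of {kappa, eps}: kappa, phi, ups.
The greatest among these is kappa.

kappa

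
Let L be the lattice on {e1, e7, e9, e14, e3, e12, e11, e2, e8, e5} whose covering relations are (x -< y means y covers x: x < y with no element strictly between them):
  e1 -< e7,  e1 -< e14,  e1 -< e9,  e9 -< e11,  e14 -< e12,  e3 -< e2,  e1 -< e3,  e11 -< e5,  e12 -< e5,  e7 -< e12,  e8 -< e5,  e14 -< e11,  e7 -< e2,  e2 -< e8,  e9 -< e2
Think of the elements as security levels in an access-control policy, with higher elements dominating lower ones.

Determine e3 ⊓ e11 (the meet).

e1

Common lower bounds of {e3, e11}: e1.
The greatest among these is e1.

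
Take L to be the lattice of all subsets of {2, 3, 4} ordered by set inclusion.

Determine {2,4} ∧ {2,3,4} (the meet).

{2,4}

Under ⊆, meet is intersection: {2,4} ∩ {2,3,4} = {2,4}.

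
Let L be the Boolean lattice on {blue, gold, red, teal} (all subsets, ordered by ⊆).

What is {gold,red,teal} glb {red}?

Under ⊆, meet is intersection: {gold,red,teal} ∩ {red} = {red}.

{red}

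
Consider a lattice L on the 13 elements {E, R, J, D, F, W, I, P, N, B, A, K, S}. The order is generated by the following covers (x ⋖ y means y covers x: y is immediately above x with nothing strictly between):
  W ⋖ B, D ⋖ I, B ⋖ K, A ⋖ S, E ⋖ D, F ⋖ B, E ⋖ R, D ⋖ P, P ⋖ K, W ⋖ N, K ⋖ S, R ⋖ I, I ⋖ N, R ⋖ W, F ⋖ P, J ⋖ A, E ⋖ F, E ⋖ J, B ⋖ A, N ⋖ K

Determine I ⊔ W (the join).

Common upper bounds of {I, W}: K, N, S.
The least among these is N.

N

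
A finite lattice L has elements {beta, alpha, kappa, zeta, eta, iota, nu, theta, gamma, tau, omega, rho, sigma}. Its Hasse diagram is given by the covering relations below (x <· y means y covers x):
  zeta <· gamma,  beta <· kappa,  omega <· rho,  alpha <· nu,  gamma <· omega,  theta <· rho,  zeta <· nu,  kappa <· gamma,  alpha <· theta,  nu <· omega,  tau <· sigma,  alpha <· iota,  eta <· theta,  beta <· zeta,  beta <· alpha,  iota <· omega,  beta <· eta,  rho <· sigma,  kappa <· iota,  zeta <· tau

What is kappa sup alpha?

iota

Common upper bounds of {kappa, alpha}: iota, omega, rho, sigma.
The least among these is iota.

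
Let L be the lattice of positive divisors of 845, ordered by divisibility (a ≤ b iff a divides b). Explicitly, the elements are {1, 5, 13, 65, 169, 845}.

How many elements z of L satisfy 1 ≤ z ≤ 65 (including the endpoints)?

4

The interval [1, 65] = {1, 13, 5, 65}, which has 4 elements.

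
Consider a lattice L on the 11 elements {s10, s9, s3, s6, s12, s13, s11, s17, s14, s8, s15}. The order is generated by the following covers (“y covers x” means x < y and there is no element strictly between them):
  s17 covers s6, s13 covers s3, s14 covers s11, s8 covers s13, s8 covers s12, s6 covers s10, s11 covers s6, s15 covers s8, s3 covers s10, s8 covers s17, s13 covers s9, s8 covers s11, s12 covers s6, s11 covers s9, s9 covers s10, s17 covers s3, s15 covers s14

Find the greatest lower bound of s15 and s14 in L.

s14

Common lower bounds of {s15, s14}: s10, s11, s14, s6, s9.
The greatest among these is s14.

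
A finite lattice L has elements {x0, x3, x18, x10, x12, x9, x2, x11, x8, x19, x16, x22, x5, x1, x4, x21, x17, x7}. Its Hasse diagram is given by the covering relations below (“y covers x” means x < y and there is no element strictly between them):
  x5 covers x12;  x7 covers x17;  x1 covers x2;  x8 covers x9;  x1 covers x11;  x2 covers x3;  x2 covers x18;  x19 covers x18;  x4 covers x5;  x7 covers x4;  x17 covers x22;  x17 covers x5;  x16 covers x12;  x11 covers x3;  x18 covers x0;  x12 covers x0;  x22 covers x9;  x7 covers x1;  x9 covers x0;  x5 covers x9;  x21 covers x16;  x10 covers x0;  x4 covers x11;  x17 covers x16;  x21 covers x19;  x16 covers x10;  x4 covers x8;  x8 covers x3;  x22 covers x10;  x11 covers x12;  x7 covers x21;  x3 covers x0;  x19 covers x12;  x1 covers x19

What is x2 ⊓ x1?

Common lower bounds of {x2, x1}: x0, x18, x2, x3.
The greatest among these is x2.

x2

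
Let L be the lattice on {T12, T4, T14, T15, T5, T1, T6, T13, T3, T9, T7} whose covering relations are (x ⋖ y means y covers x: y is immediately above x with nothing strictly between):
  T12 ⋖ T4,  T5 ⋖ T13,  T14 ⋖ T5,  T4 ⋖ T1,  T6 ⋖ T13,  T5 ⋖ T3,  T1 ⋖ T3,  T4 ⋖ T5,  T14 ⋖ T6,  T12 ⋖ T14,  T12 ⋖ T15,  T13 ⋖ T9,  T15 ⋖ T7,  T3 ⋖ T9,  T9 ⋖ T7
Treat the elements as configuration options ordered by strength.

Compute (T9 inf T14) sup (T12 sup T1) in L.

T9 ∧ T14 = T14
T12 ∨ T1 = T1
T14 ∨ T1 = T3

T3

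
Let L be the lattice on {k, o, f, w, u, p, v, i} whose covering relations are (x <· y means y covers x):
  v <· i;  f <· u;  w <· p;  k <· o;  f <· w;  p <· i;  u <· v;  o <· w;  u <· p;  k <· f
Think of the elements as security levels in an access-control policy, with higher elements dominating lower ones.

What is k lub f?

Common upper bounds of {k, f}: f, i, p, u, v, w.
The least among these is f.

f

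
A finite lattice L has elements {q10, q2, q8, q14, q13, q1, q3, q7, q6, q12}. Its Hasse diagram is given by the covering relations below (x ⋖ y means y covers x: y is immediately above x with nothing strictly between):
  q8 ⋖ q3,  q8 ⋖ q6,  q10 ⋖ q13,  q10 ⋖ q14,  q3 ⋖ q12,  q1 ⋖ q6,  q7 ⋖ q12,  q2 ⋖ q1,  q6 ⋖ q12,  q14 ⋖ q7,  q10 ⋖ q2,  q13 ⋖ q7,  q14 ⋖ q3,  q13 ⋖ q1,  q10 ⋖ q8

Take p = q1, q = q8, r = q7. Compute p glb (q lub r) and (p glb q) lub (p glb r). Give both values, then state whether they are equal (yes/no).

q lub r = q12, so p glb (q lub r) = q1 glb q12 = q1.
p glb q = q10 and p glb r = q13, so (p glb q) lub (p glb r) = q10 lub q13 = q13.
Equal: no.

q1; q13; no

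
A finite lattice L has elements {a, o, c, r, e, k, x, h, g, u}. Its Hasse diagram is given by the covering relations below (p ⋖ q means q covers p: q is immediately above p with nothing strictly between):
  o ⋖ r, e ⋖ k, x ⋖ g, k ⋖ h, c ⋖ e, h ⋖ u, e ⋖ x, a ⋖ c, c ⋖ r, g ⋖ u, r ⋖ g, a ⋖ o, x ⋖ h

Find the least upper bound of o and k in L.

Common upper bounds of {o, k}: u.
The least among these is u.

u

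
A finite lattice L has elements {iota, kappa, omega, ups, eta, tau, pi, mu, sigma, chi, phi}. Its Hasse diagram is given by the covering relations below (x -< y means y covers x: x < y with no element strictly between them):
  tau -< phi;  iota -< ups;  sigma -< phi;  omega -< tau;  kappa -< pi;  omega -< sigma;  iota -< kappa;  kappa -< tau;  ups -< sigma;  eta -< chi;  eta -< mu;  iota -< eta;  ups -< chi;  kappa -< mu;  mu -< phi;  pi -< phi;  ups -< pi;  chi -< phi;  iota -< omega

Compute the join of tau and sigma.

Common upper bounds of {tau, sigma}: phi.
The least among these is phi.

phi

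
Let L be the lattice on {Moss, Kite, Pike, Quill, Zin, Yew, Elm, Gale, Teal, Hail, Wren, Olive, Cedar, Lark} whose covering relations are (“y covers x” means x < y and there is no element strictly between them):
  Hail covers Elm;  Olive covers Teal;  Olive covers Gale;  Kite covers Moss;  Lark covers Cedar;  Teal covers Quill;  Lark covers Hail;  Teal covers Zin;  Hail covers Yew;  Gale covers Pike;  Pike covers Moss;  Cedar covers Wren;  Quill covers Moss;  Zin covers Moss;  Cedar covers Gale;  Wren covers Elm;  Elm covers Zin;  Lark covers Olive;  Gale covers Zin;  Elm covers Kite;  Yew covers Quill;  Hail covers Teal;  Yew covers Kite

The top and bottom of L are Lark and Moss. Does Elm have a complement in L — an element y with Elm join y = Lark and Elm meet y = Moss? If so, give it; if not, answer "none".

For every candidate y, either Elm ∨ y ≠ Lark or Elm ∧ y ≠ Moss; no complement exists.

none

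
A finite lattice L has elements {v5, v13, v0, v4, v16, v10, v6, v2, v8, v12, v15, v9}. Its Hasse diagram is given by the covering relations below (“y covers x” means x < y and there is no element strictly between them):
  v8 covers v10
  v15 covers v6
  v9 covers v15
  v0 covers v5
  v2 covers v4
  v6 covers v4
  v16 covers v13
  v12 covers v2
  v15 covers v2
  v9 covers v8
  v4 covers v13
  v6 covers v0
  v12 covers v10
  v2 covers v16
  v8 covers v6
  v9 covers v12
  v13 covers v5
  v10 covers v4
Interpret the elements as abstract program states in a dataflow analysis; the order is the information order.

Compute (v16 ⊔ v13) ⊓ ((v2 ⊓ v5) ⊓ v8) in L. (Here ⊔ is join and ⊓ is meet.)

v16 ∨ v13 = v16
v2 ∧ v5 = v5
v5 ∧ v8 = v5
v16 ∧ v5 = v5

v5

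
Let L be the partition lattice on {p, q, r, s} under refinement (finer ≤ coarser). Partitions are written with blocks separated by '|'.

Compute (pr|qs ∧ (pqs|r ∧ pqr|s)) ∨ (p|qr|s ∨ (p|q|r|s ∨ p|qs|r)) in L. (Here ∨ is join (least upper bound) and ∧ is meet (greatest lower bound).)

p|qrs

pqs|r ∧ pqr|s = pq|r|s
pr|qs ∧ pq|r|s = p|q|r|s
p|q|r|s ∨ p|qs|r = p|qs|r
p|qr|s ∨ p|qs|r = p|qrs
p|q|r|s ∨ p|qrs = p|qrs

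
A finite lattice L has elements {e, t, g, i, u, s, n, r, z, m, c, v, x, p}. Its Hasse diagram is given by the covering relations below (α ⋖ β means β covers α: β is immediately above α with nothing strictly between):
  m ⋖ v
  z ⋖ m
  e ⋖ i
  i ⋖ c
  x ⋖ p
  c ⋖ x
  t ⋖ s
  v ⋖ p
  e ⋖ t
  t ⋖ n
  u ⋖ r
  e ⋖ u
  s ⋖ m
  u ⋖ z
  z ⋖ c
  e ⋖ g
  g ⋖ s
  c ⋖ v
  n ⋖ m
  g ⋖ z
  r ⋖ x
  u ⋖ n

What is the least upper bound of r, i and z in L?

Common upper bounds of {r, i, z}: p, x.
The least among these is x.

x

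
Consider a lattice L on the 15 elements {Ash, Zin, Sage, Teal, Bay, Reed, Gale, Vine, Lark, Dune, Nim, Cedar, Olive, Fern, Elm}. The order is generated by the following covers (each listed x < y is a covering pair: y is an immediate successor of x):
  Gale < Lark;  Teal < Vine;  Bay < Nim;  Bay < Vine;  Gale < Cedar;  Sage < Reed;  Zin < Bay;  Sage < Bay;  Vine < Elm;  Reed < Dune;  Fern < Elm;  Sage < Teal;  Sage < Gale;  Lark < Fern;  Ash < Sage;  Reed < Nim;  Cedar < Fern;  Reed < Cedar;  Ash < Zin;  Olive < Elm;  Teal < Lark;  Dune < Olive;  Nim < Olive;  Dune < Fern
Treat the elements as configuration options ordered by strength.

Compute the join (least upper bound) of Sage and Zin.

Common upper bounds of {Sage, Zin}: Bay, Elm, Nim, Olive, Vine.
The least among these is Bay.

Bay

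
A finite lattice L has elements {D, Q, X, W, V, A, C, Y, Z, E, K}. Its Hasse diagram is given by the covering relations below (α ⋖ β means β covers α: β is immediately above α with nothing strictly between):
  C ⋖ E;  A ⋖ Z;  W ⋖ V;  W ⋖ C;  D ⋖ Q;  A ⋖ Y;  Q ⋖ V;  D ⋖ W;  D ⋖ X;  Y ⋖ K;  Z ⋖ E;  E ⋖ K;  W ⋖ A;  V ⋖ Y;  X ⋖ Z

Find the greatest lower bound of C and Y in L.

W

Common lower bounds of {C, Y}: D, W.
The greatest among these is W.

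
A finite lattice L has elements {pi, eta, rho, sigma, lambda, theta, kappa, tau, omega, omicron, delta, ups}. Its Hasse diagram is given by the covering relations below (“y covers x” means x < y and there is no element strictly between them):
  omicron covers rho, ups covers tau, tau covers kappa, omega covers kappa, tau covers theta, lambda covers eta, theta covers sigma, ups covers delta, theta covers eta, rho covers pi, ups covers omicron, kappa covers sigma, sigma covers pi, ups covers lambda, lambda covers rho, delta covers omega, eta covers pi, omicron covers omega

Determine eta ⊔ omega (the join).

ups

Common upper bounds of {eta, omega}: ups.
The least among these is ups.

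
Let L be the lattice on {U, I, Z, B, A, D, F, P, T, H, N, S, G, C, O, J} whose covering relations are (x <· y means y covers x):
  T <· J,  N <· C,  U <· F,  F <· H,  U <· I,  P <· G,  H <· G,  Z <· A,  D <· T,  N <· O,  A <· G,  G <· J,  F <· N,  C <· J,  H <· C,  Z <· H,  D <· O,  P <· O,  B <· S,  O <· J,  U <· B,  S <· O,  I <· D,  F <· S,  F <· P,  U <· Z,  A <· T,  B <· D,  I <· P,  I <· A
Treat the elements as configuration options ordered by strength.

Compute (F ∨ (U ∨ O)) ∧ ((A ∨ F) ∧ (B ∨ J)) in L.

U ∨ O = O
F ∨ O = O
A ∨ F = G
B ∨ J = J
G ∧ J = G
O ∧ G = P

P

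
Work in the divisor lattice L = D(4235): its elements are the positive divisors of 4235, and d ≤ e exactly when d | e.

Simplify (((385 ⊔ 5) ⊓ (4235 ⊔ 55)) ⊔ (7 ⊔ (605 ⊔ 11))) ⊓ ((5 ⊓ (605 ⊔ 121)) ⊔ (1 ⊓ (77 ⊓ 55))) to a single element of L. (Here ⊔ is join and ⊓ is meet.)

385 ∨ 5 = 385
4235 ∨ 55 = 4235
385 ∧ 4235 = 385
605 ∨ 11 = 605
7 ∨ 605 = 4235
385 ∨ 4235 = 4235
605 ∨ 121 = 605
5 ∧ 605 = 5
77 ∧ 55 = 11
1 ∧ 11 = 1
5 ∨ 1 = 5
4235 ∧ 5 = 5

5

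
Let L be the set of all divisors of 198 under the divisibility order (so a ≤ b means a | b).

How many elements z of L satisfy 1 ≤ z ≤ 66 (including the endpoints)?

8

The interval [1, 66] = {1, 11, 2, 22, 3, 33, 6, 66}, which has 8 elements.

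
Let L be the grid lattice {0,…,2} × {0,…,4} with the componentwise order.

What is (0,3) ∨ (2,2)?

In a product of chains, the join is componentwise max, giving (2,3).

(2,3)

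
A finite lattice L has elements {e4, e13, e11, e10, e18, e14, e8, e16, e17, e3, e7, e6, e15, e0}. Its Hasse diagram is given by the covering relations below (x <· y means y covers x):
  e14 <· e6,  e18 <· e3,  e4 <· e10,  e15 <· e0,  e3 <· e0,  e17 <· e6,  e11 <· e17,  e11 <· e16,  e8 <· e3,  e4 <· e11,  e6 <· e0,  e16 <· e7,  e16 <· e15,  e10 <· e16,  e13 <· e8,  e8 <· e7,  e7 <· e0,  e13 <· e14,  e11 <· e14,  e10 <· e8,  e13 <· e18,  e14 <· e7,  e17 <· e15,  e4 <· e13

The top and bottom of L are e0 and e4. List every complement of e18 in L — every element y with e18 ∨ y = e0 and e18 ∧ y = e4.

Need y with e18 ∨ y = e0 and e18 ∧ y = e4.
Checking each element gives: e11, e15, e16, e17.

e11, e15, e16, e17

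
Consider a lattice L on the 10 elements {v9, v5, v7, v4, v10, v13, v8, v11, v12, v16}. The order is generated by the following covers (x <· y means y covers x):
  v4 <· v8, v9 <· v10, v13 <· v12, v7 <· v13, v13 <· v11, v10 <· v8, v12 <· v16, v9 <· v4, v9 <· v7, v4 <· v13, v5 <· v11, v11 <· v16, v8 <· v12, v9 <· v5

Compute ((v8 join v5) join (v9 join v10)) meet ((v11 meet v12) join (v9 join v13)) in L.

v13

v8 ∨ v5 = v16
v9 ∨ v10 = v10
v16 ∨ v10 = v16
v11 ∧ v12 = v13
v9 ∨ v13 = v13
v13 ∨ v13 = v13
v16 ∧ v13 = v13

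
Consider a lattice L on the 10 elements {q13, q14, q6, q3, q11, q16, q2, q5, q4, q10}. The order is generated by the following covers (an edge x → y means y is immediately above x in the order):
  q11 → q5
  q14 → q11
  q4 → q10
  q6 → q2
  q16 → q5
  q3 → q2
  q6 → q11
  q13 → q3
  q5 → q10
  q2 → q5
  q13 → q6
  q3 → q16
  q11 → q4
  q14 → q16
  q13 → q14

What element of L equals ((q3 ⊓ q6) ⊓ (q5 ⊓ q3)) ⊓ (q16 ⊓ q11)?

q3 ∧ q6 = q13
q5 ∧ q3 = q3
q13 ∧ q3 = q13
q16 ∧ q11 = q14
q13 ∧ q14 = q13

q13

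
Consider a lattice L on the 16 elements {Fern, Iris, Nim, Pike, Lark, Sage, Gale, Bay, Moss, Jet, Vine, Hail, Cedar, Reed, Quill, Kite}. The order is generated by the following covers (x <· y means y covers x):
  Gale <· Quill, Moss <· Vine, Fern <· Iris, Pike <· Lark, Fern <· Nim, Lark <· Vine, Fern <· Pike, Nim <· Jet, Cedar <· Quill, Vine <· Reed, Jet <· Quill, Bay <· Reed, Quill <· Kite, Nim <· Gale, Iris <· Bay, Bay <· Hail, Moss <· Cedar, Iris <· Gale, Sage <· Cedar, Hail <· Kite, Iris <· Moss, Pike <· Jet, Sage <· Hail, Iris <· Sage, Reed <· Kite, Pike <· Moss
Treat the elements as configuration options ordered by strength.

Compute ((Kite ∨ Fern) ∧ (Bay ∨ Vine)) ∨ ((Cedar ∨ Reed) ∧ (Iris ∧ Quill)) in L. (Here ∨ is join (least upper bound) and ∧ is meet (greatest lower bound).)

Reed

Kite ∨ Fern = Kite
Bay ∨ Vine = Reed
Kite ∧ Reed = Reed
Cedar ∨ Reed = Kite
Iris ∧ Quill = Iris
Kite ∧ Iris = Iris
Reed ∨ Iris = Reed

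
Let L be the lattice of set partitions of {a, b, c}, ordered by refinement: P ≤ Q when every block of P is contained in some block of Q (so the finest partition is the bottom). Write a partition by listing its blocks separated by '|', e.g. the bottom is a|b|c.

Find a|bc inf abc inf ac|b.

The meet (common refinement) of a|bc, abc, ac|b intersects blocks pairwise, giving a|b|c.

a|b|c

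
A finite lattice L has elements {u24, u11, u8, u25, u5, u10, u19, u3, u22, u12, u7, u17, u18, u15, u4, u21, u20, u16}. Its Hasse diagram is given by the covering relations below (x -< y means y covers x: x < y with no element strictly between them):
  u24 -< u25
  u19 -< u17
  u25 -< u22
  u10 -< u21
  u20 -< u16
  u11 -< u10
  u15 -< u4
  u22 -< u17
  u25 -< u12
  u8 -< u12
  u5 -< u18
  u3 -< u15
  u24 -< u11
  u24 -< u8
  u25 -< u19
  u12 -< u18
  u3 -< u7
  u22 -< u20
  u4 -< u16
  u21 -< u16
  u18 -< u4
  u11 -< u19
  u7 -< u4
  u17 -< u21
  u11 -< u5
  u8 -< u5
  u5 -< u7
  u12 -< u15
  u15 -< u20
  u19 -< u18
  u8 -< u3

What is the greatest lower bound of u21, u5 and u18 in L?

u11

Common lower bounds of {u21, u5, u18}: u11, u24.
The greatest among these is u11.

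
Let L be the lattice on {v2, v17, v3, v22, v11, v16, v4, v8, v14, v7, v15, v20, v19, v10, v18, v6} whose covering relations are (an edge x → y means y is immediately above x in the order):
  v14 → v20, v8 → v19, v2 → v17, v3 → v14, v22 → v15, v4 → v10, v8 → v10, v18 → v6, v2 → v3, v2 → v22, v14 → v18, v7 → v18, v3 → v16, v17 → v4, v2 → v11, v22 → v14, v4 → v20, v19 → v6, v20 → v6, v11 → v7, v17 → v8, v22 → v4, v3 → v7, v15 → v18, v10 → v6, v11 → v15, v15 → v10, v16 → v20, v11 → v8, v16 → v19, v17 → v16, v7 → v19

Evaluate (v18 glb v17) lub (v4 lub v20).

v20

v18 ∧ v17 = v2
v4 ∨ v20 = v20
v2 ∨ v20 = v20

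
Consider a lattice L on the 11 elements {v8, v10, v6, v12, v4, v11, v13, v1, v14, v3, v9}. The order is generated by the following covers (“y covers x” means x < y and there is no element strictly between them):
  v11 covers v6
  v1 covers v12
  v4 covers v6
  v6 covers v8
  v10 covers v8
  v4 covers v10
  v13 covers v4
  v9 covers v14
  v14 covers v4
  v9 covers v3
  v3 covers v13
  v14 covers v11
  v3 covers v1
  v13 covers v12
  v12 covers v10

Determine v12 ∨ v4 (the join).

v13

Common upper bounds of {v12, v4}: v13, v3, v9.
The least among these is v13.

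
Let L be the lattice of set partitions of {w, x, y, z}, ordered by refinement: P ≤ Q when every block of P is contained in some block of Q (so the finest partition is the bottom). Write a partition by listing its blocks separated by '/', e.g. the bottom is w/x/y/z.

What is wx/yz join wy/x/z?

Common upper bounds of {wx/yz, wy/x/z}: wxyz.
The least among these is wxyz.

wxyz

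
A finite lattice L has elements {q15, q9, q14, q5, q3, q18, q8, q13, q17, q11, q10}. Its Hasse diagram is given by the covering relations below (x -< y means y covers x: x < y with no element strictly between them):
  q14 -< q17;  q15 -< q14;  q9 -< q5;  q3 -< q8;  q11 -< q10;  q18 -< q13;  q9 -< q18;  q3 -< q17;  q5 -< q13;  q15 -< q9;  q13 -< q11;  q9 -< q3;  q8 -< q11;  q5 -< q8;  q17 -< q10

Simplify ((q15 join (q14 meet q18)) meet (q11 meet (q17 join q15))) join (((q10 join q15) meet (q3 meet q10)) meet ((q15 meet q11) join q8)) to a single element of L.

q3

q14 ∧ q18 = q15
q15 ∨ q15 = q15
q17 ∨ q15 = q17
q11 ∧ q17 = q3
q15 ∧ q3 = q15
q10 ∨ q15 = q10
q3 ∧ q10 = q3
q10 ∧ q3 = q3
q15 ∧ q11 = q15
q15 ∨ q8 = q8
q3 ∧ q8 = q3
q15 ∨ q3 = q3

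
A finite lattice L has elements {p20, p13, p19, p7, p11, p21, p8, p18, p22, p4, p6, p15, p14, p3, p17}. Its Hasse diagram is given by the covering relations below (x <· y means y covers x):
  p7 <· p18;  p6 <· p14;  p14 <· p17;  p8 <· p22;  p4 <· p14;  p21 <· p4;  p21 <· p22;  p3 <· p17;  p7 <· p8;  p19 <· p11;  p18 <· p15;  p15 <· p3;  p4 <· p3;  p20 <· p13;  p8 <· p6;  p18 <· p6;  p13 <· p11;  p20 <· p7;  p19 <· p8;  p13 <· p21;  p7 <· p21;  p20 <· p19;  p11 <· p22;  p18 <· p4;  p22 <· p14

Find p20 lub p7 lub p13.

Common upper bounds of {p20, p7, p13}: p14, p17, p21, p22, p3, p4.
The least among these is p21.

p21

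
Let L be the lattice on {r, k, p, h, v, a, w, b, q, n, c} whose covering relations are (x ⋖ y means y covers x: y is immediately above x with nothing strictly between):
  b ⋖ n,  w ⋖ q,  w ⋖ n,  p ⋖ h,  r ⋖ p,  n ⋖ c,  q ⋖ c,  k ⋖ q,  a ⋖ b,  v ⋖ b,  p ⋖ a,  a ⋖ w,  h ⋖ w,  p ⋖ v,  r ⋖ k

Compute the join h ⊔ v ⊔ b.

n

Common upper bounds of {h, v, b}: c, n.
The least among these is n.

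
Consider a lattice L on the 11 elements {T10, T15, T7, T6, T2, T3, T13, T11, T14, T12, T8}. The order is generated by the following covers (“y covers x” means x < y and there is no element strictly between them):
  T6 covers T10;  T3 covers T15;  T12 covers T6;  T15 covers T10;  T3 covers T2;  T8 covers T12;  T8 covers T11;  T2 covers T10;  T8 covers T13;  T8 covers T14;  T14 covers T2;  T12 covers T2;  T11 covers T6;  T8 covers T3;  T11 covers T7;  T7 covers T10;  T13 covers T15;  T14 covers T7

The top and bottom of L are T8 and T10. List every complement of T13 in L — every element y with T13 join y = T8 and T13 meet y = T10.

T11, T12, T14, T2, T6, T7

Need y with T13 ∨ y = T8 and T13 ∧ y = T10.
Checking each element gives: T11, T12, T14, T2, T6, T7.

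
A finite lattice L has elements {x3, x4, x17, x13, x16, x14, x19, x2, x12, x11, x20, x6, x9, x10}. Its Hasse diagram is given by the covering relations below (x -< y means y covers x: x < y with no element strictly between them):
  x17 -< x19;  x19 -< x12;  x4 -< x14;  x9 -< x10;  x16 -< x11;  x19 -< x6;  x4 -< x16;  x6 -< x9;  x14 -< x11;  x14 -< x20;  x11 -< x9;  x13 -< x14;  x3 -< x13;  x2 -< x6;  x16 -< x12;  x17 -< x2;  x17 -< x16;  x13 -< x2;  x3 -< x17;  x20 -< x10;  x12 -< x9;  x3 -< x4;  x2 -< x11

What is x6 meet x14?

x13

Common lower bounds of {x6, x14}: x13, x3.
The greatest among these is x13.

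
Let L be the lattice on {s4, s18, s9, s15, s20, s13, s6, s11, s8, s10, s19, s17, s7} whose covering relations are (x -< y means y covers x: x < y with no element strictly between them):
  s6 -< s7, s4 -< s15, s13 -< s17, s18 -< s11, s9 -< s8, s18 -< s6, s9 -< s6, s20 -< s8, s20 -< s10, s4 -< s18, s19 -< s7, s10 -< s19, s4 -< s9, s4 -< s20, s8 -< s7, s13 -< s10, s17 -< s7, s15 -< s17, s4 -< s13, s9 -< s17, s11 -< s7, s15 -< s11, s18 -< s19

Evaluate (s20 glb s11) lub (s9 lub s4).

s9

s20 ∧ s11 = s4
s9 ∨ s4 = s9
s4 ∨ s9 = s9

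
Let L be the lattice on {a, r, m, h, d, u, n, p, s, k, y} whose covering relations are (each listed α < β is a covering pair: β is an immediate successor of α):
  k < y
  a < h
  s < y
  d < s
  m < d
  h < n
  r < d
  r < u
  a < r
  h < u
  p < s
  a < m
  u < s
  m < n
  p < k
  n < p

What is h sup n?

n

Common upper bounds of {h, n}: k, n, p, s, y.
The least among these is n.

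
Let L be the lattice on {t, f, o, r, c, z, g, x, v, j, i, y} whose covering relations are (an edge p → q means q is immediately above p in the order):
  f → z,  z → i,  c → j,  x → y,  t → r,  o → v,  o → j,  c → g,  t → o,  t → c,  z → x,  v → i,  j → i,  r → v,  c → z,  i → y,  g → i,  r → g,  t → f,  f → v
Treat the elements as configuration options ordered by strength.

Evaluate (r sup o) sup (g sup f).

i

r ∨ o = v
g ∨ f = i
v ∨ i = i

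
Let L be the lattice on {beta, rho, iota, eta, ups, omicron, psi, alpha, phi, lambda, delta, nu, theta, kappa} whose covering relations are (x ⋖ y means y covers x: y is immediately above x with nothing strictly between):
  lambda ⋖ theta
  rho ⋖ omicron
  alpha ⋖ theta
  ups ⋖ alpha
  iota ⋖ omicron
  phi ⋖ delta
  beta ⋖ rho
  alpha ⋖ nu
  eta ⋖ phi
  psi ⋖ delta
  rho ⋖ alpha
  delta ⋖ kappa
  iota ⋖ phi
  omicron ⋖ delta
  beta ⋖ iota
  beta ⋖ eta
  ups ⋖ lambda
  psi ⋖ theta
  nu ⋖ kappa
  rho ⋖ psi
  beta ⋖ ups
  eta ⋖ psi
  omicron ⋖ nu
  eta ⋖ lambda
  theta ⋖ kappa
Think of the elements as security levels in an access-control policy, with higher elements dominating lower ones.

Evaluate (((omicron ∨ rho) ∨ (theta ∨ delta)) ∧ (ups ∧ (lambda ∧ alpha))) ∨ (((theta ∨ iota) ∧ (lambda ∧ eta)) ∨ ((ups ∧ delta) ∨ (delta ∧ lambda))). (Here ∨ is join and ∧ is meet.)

lambda

omicron ∨ rho = omicron
theta ∨ delta = kappa
omicron ∨ kappa = kappa
lambda ∧ alpha = ups
ups ∧ ups = ups
kappa ∧ ups = ups
theta ∨ iota = kappa
lambda ∧ eta = eta
kappa ∧ eta = eta
ups ∧ delta = beta
delta ∧ lambda = eta
beta ∨ eta = eta
eta ∨ eta = eta
ups ∨ eta = lambda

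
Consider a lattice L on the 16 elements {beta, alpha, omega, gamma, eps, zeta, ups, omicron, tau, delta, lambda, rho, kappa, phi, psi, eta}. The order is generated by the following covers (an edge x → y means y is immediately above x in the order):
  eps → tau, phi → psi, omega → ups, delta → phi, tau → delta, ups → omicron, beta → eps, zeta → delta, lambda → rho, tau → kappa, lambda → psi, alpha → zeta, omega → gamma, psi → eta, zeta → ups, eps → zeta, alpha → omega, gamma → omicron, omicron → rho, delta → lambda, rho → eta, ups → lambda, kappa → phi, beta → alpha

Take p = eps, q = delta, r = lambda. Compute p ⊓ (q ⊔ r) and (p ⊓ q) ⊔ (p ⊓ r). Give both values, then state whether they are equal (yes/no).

q ⊔ r = lambda, so p ⊓ (q ⊔ r) = eps ⊓ lambda = eps.
p ⊓ q = eps and p ⊓ r = eps, so (p ⊓ q) ⊔ (p ⊓ r) = eps ⊔ eps = eps.
Equal: yes.

eps; eps; yes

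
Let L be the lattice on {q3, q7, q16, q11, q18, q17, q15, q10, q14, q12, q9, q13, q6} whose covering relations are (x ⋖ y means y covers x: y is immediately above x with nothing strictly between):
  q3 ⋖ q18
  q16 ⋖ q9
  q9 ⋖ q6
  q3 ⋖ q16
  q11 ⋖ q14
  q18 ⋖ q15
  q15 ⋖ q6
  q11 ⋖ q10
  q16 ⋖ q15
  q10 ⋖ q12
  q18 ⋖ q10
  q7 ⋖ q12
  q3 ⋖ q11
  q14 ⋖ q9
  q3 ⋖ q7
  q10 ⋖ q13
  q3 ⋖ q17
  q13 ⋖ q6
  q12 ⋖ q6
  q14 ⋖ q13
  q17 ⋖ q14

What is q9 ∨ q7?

Common upper bounds of {q9, q7}: q6.
The least among these is q6.

q6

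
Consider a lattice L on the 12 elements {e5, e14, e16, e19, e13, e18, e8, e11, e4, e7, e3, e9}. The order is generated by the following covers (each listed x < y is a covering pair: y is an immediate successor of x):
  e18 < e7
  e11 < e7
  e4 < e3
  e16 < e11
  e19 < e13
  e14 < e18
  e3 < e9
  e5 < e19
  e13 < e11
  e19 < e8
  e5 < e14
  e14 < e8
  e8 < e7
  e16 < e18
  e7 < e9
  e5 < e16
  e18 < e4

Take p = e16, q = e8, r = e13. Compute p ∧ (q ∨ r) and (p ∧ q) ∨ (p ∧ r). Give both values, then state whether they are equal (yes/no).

q ∨ r = e7, so p ∧ (q ∨ r) = e16 ∧ e7 = e16.
p ∧ q = e5 and p ∧ r = e5, so (p ∧ q) ∨ (p ∧ r) = e5 ∨ e5 = e5.
Equal: no.

e16; e5; no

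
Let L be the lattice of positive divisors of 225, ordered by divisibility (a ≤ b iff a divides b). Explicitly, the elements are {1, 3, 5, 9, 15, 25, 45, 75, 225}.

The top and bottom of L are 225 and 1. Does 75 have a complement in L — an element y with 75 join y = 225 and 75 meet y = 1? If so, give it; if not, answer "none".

For every candidate y, either 75 ∨ y ≠ 225 or 75 ∧ y ≠ 1; no complement exists.

none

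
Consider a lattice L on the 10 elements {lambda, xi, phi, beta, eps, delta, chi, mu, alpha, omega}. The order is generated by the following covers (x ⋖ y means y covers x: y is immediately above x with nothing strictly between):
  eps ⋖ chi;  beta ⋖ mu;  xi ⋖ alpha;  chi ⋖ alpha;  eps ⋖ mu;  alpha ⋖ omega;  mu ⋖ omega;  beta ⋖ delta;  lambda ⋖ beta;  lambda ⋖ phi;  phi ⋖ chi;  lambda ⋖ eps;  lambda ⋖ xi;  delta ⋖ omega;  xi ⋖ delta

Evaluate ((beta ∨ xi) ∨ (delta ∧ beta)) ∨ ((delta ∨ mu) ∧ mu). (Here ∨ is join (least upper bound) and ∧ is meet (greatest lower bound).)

beta ∨ xi = delta
delta ∧ beta = beta
delta ∨ beta = delta
delta ∨ mu = omega
omega ∧ mu = mu
delta ∨ mu = omega

omega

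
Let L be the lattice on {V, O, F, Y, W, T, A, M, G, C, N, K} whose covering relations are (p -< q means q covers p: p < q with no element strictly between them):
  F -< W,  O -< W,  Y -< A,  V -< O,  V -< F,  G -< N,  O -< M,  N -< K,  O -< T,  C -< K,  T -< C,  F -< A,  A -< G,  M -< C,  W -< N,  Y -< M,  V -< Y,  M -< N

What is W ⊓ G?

F

Common lower bounds of {W, G}: F, V.
The greatest among these is F.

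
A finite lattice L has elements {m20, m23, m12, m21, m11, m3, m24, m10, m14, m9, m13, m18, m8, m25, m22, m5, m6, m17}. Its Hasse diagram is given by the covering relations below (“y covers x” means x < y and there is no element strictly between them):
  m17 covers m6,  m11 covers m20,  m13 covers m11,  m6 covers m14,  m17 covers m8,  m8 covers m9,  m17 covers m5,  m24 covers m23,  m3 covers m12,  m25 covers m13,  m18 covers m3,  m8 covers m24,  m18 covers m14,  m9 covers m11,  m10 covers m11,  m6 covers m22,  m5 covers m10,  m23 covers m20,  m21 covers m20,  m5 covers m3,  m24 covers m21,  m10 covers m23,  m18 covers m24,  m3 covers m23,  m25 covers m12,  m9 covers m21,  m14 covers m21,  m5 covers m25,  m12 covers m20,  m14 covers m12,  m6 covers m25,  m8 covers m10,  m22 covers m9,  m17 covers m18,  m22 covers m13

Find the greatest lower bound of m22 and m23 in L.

Common lower bounds of {m22, m23}: m20.
The greatest among these is m20.

m20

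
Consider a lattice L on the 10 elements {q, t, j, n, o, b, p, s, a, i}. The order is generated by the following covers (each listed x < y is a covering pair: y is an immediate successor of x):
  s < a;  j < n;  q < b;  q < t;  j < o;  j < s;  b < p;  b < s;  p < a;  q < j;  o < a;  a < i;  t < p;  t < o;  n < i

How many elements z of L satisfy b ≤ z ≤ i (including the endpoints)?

The interval [b, i] = {a, b, i, p, s}, which has 5 elements.

5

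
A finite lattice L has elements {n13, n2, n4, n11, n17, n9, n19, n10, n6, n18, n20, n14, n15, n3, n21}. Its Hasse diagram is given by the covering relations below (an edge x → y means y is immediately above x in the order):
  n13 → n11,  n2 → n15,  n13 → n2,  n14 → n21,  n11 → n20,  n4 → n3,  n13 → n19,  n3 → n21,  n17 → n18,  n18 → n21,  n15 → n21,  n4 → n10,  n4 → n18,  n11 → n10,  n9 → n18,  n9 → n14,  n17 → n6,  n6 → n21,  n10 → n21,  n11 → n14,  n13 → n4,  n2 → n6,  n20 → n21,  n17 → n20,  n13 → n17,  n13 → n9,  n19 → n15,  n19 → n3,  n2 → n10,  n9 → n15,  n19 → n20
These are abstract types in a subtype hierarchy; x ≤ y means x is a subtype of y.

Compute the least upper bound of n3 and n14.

n21

Common upper bounds of {n3, n14}: n21.
The least among these is n21.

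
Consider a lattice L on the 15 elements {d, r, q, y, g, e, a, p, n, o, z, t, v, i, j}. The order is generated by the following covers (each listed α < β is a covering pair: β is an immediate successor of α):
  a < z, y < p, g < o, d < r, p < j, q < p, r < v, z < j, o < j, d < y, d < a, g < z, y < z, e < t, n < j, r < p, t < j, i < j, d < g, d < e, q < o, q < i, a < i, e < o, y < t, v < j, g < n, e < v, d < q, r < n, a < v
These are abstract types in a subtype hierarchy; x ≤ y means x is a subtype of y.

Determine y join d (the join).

y

Common upper bounds of {y, d}: j, p, t, y, z.
The least among these is y.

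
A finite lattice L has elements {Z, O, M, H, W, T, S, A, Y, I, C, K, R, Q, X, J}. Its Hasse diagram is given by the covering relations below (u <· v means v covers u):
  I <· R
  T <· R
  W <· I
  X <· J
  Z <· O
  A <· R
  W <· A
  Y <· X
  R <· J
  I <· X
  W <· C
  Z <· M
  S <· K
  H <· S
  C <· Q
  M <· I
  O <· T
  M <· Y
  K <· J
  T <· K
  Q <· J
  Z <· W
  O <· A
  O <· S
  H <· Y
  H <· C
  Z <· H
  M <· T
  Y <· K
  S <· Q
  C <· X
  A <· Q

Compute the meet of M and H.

Common lower bounds of {M, H}: Z.
The greatest among these is Z.

Z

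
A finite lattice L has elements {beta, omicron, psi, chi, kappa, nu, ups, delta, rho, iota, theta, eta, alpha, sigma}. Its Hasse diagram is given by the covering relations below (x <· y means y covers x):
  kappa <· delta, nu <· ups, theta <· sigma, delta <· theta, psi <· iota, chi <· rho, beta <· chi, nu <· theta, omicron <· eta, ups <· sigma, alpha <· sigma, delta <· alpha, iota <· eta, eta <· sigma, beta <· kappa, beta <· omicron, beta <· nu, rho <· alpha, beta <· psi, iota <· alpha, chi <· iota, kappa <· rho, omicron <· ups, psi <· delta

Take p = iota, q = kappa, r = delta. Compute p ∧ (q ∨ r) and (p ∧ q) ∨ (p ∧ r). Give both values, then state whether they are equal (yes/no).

psi; psi; yes

q ∨ r = delta, so p ∧ (q ∨ r) = iota ∧ delta = psi.
p ∧ q = beta and p ∧ r = psi, so (p ∧ q) ∨ (p ∧ r) = beta ∨ psi = psi.
Equal: yes.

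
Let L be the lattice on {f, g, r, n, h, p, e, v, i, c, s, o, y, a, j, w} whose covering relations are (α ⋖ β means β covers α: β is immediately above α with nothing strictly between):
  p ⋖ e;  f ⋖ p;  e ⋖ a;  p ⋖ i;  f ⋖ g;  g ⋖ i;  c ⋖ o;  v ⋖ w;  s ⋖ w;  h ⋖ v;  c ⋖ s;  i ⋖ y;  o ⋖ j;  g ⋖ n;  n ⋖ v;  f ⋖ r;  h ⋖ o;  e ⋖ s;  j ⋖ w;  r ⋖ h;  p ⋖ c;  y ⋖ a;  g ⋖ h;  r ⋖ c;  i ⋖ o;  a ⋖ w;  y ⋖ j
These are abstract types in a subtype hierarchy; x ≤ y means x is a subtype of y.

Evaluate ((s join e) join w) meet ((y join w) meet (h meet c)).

r

s ∨ e = s
s ∨ w = w
y ∨ w = w
h ∧ c = r
w ∧ r = r
w ∧ r = r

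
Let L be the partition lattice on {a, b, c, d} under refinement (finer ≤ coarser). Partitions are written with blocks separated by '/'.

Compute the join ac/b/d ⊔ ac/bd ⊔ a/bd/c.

ac/bd

The join of ac/b/d, ac/bd, a/bd/c merges any blocks that overlap across the partitions, giving ac/bd.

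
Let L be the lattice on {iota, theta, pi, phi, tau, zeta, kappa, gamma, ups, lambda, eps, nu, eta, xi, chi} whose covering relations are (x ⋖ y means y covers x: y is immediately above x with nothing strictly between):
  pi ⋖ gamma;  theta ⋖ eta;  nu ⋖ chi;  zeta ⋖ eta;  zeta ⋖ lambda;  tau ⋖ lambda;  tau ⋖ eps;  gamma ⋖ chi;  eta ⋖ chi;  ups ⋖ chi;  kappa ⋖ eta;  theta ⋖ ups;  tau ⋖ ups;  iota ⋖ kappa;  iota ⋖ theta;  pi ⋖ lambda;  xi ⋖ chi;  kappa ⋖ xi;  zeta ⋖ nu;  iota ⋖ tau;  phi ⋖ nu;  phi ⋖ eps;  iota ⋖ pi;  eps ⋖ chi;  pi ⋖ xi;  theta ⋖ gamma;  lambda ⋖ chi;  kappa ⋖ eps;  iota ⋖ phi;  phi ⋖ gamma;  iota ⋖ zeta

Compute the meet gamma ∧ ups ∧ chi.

Common lower bounds of {gamma, ups, chi}: iota, theta.
The greatest among these is theta.

theta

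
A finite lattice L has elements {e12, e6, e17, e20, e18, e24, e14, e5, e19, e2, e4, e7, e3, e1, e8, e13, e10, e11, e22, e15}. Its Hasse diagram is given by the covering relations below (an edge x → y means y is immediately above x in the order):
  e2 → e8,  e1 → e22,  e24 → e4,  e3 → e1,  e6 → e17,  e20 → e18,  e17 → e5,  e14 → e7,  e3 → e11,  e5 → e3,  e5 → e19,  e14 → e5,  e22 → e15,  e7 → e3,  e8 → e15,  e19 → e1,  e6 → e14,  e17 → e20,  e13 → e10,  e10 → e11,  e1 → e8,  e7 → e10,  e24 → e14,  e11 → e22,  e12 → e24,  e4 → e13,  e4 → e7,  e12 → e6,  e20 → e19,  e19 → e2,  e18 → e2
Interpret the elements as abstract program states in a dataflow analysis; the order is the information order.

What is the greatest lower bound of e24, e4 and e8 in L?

e24

Common lower bounds of {e24, e4, e8}: e12, e24.
The greatest among these is e24.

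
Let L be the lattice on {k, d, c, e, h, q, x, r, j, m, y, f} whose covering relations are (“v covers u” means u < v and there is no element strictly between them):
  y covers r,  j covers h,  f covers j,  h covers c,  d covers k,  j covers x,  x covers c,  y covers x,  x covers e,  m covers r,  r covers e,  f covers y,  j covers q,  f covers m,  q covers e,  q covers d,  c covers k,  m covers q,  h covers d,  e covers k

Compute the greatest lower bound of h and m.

Common lower bounds of {h, m}: d, k.
The greatest among these is d.

d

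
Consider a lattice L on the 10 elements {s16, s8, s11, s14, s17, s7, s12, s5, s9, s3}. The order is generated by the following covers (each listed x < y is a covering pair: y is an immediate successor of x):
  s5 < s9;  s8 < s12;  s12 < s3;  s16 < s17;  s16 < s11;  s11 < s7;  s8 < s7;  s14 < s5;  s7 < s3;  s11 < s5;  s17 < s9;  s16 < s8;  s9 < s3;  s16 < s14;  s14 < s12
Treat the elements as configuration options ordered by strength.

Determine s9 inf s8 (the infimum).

s16

Common lower bounds of {s9, s8}: s16.
The greatest among these is s16.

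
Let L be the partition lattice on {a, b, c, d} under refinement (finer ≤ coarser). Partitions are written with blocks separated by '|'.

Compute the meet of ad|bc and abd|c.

ad|b|c

Common lower bounds of {ad|bc, abd|c}: ad|b|c, a|b|c|d.
The greatest among these is ad|b|c.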